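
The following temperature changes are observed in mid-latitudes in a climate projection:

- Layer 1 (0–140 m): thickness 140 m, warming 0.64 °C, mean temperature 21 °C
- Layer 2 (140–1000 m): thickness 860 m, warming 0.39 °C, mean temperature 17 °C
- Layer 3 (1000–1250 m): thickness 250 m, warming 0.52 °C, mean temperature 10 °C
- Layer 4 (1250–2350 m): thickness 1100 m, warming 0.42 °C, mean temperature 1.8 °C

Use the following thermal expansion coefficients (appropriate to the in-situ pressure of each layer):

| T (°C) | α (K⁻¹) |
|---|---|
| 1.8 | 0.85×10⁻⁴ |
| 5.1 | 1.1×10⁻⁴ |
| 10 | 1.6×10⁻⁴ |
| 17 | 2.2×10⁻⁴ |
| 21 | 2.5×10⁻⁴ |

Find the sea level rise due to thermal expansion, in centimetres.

Layer 1 at 21 °C → α = 2.5×10⁻⁴ K⁻¹
Layer 2 at 17 °C → α = 2.2×10⁻⁴ K⁻¹
Layer 3 at 10 °C → α = 1.6×10⁻⁴ K⁻¹
Layer 4 at 1.8 °C → α = 0.85×10⁻⁴ K⁻¹
Layer 1: 2.5×10⁻⁴ × 140 × 0.64 = 0.02240 m
140–1000 m: 860 × 0.39 × 2.2×10⁻⁴ = 0.073788 m
Layer 3: 250 × 1.6×10⁻⁴ × 0.52 = 0.02080 m
0.42 × 1100 × 0.85×10⁻⁴ = 0.03927 m
Δh = 0.02240 + 0.073788 + 0.02080 + 0.03927 = 0.156258 m

16 cm of thermosteric rise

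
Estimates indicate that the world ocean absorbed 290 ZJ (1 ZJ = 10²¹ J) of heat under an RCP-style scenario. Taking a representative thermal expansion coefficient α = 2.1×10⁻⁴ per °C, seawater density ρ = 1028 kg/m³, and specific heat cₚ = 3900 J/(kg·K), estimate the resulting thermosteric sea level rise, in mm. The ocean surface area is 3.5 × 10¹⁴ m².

Δh = 43.4 mm

Per unit area: Q = 290×10²¹ / (3.5×10¹⁴) ≈ 8.286×10⁸ J/m²
Δh = αQ/(ρcₚ) = 2.1×10⁻⁴ × 8.286×10⁸ / (1028 × 3900) ≈ 0.043402 m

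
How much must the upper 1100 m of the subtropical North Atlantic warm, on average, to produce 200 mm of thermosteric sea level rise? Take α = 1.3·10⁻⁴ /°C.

ΔT = Δh/(αH) = 0.2 / (1.3×10⁻⁴ × 1100) ≈ 1.399 K

1.40 K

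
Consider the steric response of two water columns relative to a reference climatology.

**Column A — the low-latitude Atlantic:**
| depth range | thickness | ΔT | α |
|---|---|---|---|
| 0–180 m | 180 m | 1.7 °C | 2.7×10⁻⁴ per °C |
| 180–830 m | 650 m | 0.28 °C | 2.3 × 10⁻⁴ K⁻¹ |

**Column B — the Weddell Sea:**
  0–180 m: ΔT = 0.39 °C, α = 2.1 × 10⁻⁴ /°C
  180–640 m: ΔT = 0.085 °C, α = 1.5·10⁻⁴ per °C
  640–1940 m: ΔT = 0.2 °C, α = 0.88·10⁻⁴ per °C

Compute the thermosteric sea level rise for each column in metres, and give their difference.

A 0–180 m: 180 × 2.7×10⁻⁴ × 1.7 = 0.08262 m
A 180–830 m: 2.3×10⁻⁴ × 650 × 0.28 = 0.04186 m
A total: 0.12448 m
B 2.1×10⁻⁴ × 180 × 0.39 = 0.014742 m
B Layer 2: 460 × 1.5×10⁻⁴ × 0.085 = 0.005865 m
B 1300 × 0.88×10⁻⁴ × 0.2 = 0.02288 m
B total: 0.043487 m
Difference: 0.12448 − 0.043487 = 0.080993 m

A: 0.124 m; B: 0.0435 m; difference 0.0810 m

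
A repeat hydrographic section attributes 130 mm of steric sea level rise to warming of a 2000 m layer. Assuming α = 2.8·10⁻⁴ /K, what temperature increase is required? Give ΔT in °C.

0.232 °C

ΔT = Δh/(αH) = 0.13 / (2.8×10⁻⁴ × 2000) ≈ 0.2321 °C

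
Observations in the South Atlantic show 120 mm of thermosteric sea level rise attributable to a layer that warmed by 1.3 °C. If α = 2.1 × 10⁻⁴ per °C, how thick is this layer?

H = Δh/(αΔT) = 0.12 / (2.1×10⁻⁴ × 1.3) ≈ 439.6 m

H ≈ 440 m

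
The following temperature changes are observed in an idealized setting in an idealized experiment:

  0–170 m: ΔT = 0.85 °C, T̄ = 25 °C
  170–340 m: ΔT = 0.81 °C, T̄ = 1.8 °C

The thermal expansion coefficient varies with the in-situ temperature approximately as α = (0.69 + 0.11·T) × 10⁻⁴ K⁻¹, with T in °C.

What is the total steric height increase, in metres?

Layer 1: α = (0.69 + 0.11×25)×10⁻⁴ = 3.44×10⁻⁴ K⁻¹
Layer 2: α = (0.69 + 0.11×1.8)×10⁻⁴ = 0.888×10⁻⁴ K⁻¹
0–170 m: 170 × 3.44×10⁻⁴ × 0.85 = 0.049708 m
Layer 2: 170 × 0.81 × 0.888×10⁻⁴ = 0.01222776 m
Δh = 0.049708 + 0.01222776 = 0.06193576 m ≈ 0.0619 m

about 0.0619 m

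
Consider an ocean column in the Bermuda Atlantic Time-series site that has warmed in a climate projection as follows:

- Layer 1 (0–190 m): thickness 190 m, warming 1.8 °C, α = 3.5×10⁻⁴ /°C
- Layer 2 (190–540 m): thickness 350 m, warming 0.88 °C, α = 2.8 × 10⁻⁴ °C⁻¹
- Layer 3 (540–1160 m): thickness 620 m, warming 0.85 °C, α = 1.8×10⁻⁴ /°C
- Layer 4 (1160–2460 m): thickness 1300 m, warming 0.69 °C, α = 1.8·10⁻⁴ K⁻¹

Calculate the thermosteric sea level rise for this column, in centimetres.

Δh = 46.2 cm

Layer 1: 190 × 3.5×10⁻⁴ × 1.8 = 0.11970 m
0.88 × 2.8×10⁻⁴ × 350 = 0.08624 m
Layer 3: 1.8×10⁻⁴ × 0.85 × 620 = 0.09486 m
1160–2460 m: 1300 × 0.69 × 1.8×10⁻⁴ = 0.16146 m
Δh = 0.11970 + 0.08624 + 0.09486 + 0.16146 = 0.46226 m ≈ 46.2 cm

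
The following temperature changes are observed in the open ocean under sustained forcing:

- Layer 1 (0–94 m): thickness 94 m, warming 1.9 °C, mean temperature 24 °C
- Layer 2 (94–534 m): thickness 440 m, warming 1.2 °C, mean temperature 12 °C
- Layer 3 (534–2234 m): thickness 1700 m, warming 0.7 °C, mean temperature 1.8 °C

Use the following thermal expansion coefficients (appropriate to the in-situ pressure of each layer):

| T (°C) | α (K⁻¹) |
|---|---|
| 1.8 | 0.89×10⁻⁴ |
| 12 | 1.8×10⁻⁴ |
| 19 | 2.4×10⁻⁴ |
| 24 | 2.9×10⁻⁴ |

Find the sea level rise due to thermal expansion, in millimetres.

Layer 1 at 24 °C → α = 2.9×10⁻⁴ K⁻¹
Layer 2 at 12 °C → α = 1.8×10⁻⁴ K⁻¹
Layer 3 at 1.8 °C → α = 0.89×10⁻⁴ K⁻¹
Layer 1: 2.9×10⁻⁴ × 94 × 1.9 = 0.051794 m
94–534 m: 440 × 1.8×10⁻⁴ × 1.2 = 0.09504 m
534–2234 m: 0.89×10⁻⁴ × 1700 × 0.7 = 0.10591 m
Δh = 0.051794 + 0.09504 + 0.10591 = 0.252744 m

253 mm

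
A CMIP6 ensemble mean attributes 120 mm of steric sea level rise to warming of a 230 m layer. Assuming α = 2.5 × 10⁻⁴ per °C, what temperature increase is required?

2.09 K

ΔT = Δh/(αH) = 0.12 / (2.5×10⁻⁴ × 230) ≈ 2.087 K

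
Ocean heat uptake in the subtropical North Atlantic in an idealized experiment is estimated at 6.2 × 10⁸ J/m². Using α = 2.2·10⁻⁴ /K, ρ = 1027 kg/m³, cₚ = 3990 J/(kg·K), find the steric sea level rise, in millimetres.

Δh = αQ/(ρcₚ) = 2.2×10⁻⁴ × 6.2×10⁸ / (1027 × 3990) ≈ 0.033287 m

33 mm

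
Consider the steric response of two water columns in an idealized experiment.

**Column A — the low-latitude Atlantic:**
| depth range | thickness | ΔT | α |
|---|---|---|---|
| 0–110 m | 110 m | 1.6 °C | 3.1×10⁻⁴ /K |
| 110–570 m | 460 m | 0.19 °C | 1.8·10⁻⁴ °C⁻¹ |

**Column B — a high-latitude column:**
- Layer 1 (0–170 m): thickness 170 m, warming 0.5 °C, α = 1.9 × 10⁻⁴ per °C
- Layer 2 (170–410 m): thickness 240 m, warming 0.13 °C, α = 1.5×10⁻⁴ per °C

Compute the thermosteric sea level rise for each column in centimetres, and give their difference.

A 1.6 × 3.1×10⁻⁴ × 110 = 0.05456 m
A 110–570 m: 460 × 0.19 × 1.8×10⁻⁴ = 0.015732 m
A total: 0.070292 m
B 1.9×10⁻⁴ × 170 × 0.5 = 0.01615 m
B 240 × 0.13 × 1.5×10⁻⁴ = 0.00468 m
B total: 0.02083 m
Difference: 0.070292 − 0.02083 = 0.049462 m

Δh_A ≈ 7.03 cm, Δh_B ≈ 2.08 cm; difference ≈ 4.95 cm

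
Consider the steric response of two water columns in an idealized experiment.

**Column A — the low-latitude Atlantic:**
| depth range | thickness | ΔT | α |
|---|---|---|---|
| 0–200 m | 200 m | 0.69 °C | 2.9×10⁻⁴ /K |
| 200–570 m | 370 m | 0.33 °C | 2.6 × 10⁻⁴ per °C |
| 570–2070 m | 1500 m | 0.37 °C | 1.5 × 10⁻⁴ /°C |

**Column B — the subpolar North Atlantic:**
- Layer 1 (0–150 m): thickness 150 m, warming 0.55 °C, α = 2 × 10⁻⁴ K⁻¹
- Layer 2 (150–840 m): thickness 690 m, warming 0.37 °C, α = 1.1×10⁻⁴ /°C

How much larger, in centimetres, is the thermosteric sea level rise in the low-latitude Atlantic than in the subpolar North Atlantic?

A Layer 1: 0.69 × 2.9×10⁻⁴ × 200 = 0.04002 m
A 200–570 m: 2.6×10⁻⁴ × 0.33 × 370 = 0.031746 m
A 1500 × 1.5×10⁻⁴ × 0.37 = 0.08325 m
A total: 0.155016 m
B 0–150 m: 0.55 × 150 × 2×10⁻⁴ = 0.01650 m
B Layer 2: 1.1×10⁻⁴ × 690 × 0.37 = 0.028083 m
B total: 0.044583 m
Difference: 0.155016 − 0.044583 = 0.110433 m

11.0 cm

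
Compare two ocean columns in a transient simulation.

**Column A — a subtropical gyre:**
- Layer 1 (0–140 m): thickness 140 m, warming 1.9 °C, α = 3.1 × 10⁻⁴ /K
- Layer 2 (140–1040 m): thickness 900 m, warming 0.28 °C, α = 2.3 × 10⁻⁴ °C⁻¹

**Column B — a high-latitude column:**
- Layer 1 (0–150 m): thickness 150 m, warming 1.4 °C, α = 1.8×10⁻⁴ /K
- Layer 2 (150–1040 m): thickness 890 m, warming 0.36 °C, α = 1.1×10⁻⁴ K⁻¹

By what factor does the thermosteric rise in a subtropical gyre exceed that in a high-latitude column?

A 0–140 m: 1.9 × 3.1×10⁻⁴ × 140 = 0.08246 m
A Layer 2: 900 × 0.28 × 2.3×10⁻⁴ = 0.05796 m
A total: 0.14042 m
B 1.4 × 150 × 1.8×10⁻⁴ = 0.03780 m
B Layer 2: 1.1×10⁻⁴ × 0.36 × 890 = 0.035244 m
B total: 0.073044 m
Ratio: 0.14042 / 0.073044 ≈ 1.922

≈ 1.92×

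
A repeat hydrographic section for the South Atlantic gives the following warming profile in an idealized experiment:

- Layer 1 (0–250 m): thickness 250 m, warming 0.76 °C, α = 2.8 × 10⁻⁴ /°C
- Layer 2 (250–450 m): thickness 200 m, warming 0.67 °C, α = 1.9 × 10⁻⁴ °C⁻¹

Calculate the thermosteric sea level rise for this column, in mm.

Δh = 79 mm

Layer 1: 250 × 0.76 × 2.8×10⁻⁴ = 0.05320 m
200 × 0.67 × 1.9×10⁻⁴ = 0.02546 m
Δh = 0.05320 + 0.02546 = 0.07866 m ≈ 79 mm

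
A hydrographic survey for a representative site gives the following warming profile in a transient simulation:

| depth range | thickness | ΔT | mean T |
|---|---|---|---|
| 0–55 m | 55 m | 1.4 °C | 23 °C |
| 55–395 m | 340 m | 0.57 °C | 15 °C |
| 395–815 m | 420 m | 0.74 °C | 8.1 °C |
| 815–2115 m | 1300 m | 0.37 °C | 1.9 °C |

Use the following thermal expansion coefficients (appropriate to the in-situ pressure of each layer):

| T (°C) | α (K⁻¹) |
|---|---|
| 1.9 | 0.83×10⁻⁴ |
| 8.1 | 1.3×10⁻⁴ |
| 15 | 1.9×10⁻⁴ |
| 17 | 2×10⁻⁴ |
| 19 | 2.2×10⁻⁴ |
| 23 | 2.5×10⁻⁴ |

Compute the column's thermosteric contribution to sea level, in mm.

Δh = 140 mm

Layer 1 at 23 °C → α = 2.5×10⁻⁴ K⁻¹
Layer 2 at 15 °C → α = 1.9×10⁻⁴ K⁻¹
Layer 3 at 8.1 °C → α = 1.3×10⁻⁴ K⁻¹
Layer 4 at 1.9 °C → α = 0.83×10⁻⁴ K⁻¹
0–55 m: 1.4 × 2.5×10⁻⁴ × 55 = 0.01925 m
Layer 2: 340 × 1.9×10⁻⁴ × 0.57 = 0.036822 m
Layer 3: 1.3×10⁻⁴ × 0.74 × 420 = 0.040404 m
0.83×10⁻⁴ × 0.37 × 1300 = 0.039923 m
Δh = 0.01925 + 0.036822 + 0.040404 + 0.039923 = 0.136399 m ≈ 140 mm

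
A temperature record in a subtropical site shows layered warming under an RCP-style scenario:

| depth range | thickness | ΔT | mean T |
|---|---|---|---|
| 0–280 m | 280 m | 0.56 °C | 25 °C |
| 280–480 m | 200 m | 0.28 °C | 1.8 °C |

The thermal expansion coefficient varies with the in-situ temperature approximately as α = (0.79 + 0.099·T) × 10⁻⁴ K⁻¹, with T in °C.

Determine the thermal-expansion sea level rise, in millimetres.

Layer 1: α = (0.79 + 0.099×25)×10⁻⁴ = 3.265×10⁻⁴ K⁻¹
Layer 2: α = (0.79 + 0.099×1.8)×10⁻⁴ = 0.9682×10⁻⁴ K⁻¹
0–280 m: 0.56 × 3.265×10⁻⁴ × 280 = 0.0511952 m
Layer 2: 200 × 0.9682×10⁻⁴ × 0.28 = 0.00542192 m
Δh = 0.0511952 + 0.00542192 = 0.05661712 m ≈ 56.6 mm

about 56.6 mm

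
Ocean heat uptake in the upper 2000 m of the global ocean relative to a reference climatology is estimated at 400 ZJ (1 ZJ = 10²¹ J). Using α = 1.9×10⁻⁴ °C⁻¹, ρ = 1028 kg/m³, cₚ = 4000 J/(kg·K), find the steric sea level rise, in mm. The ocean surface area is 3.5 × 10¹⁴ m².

52.8 mm

Per unit area: Q = 400×10²¹ / (3.5×10¹⁴) ≈ 1.143×10⁹ J/m²
Δh = αQ/(ρcₚ) = 1.9×10⁻⁴ × 1.143×10⁹ / (1028 × 4000) ≈ 0.052814 m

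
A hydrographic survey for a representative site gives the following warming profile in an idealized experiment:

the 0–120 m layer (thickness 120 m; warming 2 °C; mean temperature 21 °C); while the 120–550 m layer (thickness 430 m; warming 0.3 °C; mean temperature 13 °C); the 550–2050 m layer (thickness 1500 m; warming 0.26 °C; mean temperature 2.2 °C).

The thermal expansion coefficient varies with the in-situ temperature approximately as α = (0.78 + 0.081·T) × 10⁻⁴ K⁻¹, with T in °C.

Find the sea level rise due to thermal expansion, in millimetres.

Δh ≈ 120 mm

Layer 1: α = (0.78 + 0.081×21)×10⁻⁴ = 2.481×10⁻⁴ K⁻¹
Layer 2: α = (0.78 + 0.081×13)×10⁻⁴ = 1.833×10⁻⁴ K⁻¹
Layer 3: α = (0.78 + 0.081×2.2)×10⁻⁴ = 0.9582×10⁻⁴ K⁻¹
Layer 1: 2 × 2.481×10⁻⁴ × 120 = 0.059544 m
0.3 × 1.833×10⁻⁴ × 430 = 0.0236457 m
550–2050 m: 0.9582×10⁻⁴ × 1500 × 0.26 = 0.0373698 m
Δh = 0.059544 + 0.0236457 + 0.0373698 = 0.1205595 m ≈ 120 mm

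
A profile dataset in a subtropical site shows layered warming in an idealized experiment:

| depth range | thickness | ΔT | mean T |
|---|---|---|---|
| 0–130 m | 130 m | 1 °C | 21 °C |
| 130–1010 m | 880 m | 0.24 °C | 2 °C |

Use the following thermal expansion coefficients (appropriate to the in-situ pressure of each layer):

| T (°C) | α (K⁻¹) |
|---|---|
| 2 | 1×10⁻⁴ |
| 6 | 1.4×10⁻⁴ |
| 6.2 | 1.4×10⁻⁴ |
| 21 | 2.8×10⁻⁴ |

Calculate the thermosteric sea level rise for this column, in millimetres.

Layer 1 at 21 °C → α = 2.8×10⁻⁴ K⁻¹
Layer 2 at 2 °C → α = 1×10⁻⁴ K⁻¹
0–130 m: 2.8×10⁻⁴ × 1 × 130 = 0.03640 m
Layer 2: 1×10⁻⁴ × 880 × 0.24 = 0.02112 m
Δh = 0.03640 + 0.02112 = 0.05752 m ≈ 57.5 mm

about 57.5 mm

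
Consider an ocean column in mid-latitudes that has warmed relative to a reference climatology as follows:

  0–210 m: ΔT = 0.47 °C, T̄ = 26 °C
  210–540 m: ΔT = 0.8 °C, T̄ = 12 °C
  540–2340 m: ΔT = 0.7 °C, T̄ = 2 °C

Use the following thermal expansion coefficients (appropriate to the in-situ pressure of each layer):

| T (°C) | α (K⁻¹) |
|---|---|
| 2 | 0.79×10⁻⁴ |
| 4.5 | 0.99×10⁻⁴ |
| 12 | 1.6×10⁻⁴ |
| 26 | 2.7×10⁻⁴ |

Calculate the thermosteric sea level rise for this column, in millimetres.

Layer 1 at 26 °C → α = 2.7×10⁻⁴ K⁻¹
Layer 2 at 12 °C → α = 1.6×10⁻⁴ K⁻¹
Layer 3 at 2 °C → α = 0.79×10⁻⁴ K⁻¹
Layer 1: 2.7×10⁻⁴ × 210 × 0.47 = 0.026649 m
210–540 m: 330 × 1.6×10⁻⁴ × 0.8 = 0.04224 m
540–2340 m: 0.79×10⁻⁴ × 1800 × 0.7 = 0.09954 m
Δh = 0.026649 + 0.04224 + 0.09954 = 0.168429 m

about 168 mm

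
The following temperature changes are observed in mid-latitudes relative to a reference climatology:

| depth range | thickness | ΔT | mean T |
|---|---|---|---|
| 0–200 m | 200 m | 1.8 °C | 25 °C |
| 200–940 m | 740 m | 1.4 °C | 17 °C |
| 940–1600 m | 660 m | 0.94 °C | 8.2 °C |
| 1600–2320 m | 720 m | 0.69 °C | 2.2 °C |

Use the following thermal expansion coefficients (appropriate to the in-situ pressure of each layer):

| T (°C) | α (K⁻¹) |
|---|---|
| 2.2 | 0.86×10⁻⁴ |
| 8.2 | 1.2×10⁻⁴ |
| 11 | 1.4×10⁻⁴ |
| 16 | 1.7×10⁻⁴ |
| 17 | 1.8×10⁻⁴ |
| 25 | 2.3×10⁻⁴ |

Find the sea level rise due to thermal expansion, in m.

Layer 1 at 25 °C → α = 2.3×10⁻⁴ K⁻¹
Layer 2 at 17 °C → α = 1.8×10⁻⁴ K⁻¹
Layer 3 at 8.2 °C → α = 1.2×10⁻⁴ K⁻¹
Layer 4 at 2.2 °C → α = 0.86×10⁻⁴ K⁻¹
Layer 1: 2.3×10⁻⁴ × 1.8 × 200 = 0.08280 m
1.4 × 1.8×10⁻⁴ × 740 = 0.18648 m
Layer 3: 1.2×10⁻⁴ × 0.94 × 660 = 0.074448 m
1600–2320 m: 720 × 0.69 × 0.86×10⁻⁴ = 0.0427248 m
Δh = 0.08280 + 0.18648 + 0.074448 + 0.0427248 = 0.3864528 m

Δh = 0.386 m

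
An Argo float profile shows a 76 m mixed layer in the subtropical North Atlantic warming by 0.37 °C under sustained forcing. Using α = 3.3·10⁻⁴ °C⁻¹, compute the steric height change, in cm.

Δh = αΔT·H = 3.3×10⁻⁴ × 0.37 × 76 = 0.0092796 m

0.928 cm of thermosteric rise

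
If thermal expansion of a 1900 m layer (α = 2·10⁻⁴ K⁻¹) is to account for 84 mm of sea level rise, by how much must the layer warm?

ΔT = Δh/(αH) = 0.084 / (2×10⁻⁴ × 1900) ≈ 0.2211 K

about 0.22 K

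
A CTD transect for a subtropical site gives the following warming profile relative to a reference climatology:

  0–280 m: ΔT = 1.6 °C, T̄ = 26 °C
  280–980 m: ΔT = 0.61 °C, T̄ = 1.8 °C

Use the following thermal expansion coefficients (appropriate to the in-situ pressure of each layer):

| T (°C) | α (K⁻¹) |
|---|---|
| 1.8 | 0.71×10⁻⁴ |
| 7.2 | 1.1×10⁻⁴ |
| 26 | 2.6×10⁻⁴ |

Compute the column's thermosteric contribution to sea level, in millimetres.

Layer 1 at 26 °C → α = 2.6×10⁻⁴ K⁻¹
Layer 2 at 1.8 °C → α = 0.71×10⁻⁴ K⁻¹
Layer 1: 280 × 1.6 × 2.6×10⁻⁴ = 0.11648 m
Layer 2: 700 × 0.61 × 0.71×10⁻⁴ = 0.030317 m
Δh = 0.11648 + 0.030317 = 0.146797 m ≈ 150 mm

150 mm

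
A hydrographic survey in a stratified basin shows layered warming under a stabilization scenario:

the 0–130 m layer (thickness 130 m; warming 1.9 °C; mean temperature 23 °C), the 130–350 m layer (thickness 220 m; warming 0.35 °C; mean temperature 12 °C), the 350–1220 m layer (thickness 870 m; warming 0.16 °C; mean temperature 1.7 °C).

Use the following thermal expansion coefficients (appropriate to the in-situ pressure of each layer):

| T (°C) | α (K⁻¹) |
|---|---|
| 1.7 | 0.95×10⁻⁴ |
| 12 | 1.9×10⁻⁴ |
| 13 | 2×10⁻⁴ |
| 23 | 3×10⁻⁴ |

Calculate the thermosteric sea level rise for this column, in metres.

Layer 1 at 23 °C → α = 3×10⁻⁴ K⁻¹
Layer 2 at 12 °C → α = 1.9×10⁻⁴ K⁻¹
Layer 3 at 1.7 °C → α = 0.95×10⁻⁴ K⁻¹
Layer 1: 130 × 3×10⁻⁴ × 1.9 = 0.07410 m
Layer 2: 220 × 0.35 × 1.9×10⁻⁴ = 0.01463 m
350–1220 m: 0.95×10⁻⁴ × 870 × 0.16 = 0.013224 m
Δh = 0.07410 + 0.01463 + 0.013224 = 0.101954 m

about 0.102 m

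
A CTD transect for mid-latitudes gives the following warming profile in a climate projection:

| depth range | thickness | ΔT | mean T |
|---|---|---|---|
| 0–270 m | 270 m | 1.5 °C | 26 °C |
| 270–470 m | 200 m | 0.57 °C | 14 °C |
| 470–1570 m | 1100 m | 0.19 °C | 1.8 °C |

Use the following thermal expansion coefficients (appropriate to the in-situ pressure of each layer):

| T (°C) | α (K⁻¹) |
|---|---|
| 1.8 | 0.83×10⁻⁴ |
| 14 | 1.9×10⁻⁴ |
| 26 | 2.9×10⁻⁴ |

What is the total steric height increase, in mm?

Layer 1 at 26 °C → α = 2.9×10⁻⁴ K⁻¹
Layer 2 at 14 °C → α = 1.9×10⁻⁴ K⁻¹
Layer 3 at 1.8 °C → α = 0.83×10⁻⁴ K⁻¹
270 × 1.5 × 2.9×10⁻⁴ = 0.11745 m
1.9×10⁻⁴ × 200 × 0.57 = 0.02166 m
Layer 3: 0.19 × 1100 × 0.83×10⁻⁴ = 0.017347 m
Δh = 0.11745 + 0.02166 + 0.017347 = 0.156457 m

Δh ≈ 160 mm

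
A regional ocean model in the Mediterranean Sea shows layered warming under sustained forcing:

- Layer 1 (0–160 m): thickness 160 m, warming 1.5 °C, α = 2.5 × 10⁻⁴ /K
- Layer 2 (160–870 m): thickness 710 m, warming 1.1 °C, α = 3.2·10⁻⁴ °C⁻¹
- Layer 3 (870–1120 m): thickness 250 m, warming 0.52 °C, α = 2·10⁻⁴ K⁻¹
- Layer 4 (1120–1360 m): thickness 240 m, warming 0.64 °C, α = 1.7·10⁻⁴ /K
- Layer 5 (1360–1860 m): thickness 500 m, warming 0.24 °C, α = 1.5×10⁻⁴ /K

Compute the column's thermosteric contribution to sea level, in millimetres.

160 × 1.5 × 2.5×10⁻⁴ = 0.06000 m
1.1 × 3.2×10⁻⁴ × 710 = 0.24992 m
Layer 3: 2×10⁻⁴ × 250 × 0.52 = 0.02600 m
Layer 4: 1.7×10⁻⁴ × 240 × 0.64 = 0.026112 m
500 × 1.5×10⁻⁴ × 0.24 = 0.01800 m
Δh = 0.06000 + 0.24992 + 0.02600 + 0.026112 + 0.01800 = 0.380032 m

Δh = 380 mm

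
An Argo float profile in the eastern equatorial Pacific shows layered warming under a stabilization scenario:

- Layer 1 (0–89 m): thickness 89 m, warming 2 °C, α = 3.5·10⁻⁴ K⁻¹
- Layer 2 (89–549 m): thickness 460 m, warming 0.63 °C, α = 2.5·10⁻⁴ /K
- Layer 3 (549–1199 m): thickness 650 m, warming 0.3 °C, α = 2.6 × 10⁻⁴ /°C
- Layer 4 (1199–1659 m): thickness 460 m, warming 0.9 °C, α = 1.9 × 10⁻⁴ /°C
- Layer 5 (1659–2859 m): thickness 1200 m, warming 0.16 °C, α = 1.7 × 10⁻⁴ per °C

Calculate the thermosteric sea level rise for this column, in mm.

Δh ≈ 297 mm

Layer 1: 2 × 3.5×10⁻⁴ × 89 = 0.06230 m
89–549 m: 460 × 2.5×10⁻⁴ × 0.63 = 0.07245 m
2.6×10⁻⁴ × 0.3 × 650 = 0.05070 m
Layer 4: 1.9×10⁻⁴ × 0.9 × 460 = 0.07866 m
1.7×10⁻⁴ × 1200 × 0.16 = 0.03264 m
Δh = 0.06230 + 0.07245 + 0.05070 + 0.07866 + 0.03264 = 0.29675 m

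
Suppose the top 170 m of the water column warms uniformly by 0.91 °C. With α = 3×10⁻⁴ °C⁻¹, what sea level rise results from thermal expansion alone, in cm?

Δh = αΔT·H = 3×10⁻⁴ × 0.91 × 170 = 0.04641 m

4.64 cm of thermosteric rise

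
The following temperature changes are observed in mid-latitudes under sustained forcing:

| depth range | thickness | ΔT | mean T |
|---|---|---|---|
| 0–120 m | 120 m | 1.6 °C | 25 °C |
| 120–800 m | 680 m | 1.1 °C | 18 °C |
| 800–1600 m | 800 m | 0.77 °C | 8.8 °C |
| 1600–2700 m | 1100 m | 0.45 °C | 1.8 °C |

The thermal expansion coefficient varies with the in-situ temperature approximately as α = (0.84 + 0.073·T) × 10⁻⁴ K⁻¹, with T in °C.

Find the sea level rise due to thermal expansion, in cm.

35.2 cm

Layer 1: α = (0.84 + 0.073×25)×10⁻⁴ = 2.665×10⁻⁴ K⁻¹
Layer 2: α = (0.84 + 0.073×18)×10⁻⁴ = 2.154×10⁻⁴ K⁻¹
Layer 3: α = (0.84 + 0.073×8.8)×10⁻⁴ = 1.4824×10⁻⁴ K⁻¹
Layer 4: α = (0.84 + 0.073×1.8)×10⁻⁴ = 0.9714×10⁻⁴ K⁻¹
Layer 1: 1.6 × 120 × 2.665×10⁻⁴ = 0.051168 m
2.154×10⁻⁴ × 680 × 1.1 = 0.1611192 m
1.4824×10⁻⁴ × 800 × 0.77 = 0.09131584 m
1600–2700 m: 0.45 × 1100 × 0.9714×10⁻⁴ = 0.0480843 m
Δh = 0.051168 + 0.1611192 + 0.09131584 + 0.0480843 = 0.35168734 m ≈ 35.2 cm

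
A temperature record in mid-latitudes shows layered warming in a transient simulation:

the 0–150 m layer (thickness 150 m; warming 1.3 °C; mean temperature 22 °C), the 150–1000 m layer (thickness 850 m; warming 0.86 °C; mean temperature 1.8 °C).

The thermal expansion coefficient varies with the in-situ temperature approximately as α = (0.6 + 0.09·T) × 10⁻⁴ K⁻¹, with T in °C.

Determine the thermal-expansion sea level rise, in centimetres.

Layer 1: α = (0.6 + 0.09×22)×10⁻⁴ = 2.58×10⁻⁴ K⁻¹
Layer 2: α = (0.6 + 0.09×1.8)×10⁻⁴ = 0.762×10⁻⁴ K⁻¹
0–150 m: 150 × 1.3 × 2.58×10⁻⁴ = 0.05031 m
850 × 0.86 × 0.762×10⁻⁴ = 0.0557022 m
Δh = 0.05031 + 0.0557022 = 0.1060122 m ≈ 11 cm

11 cm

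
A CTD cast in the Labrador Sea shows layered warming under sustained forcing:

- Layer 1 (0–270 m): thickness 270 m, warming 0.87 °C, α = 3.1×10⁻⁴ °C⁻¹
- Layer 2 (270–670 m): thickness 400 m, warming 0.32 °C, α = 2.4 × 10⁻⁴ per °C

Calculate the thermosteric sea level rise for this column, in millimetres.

0–270 m: 270 × 0.87 × 3.1×10⁻⁴ = 0.072819 m
400 × 0.32 × 2.4×10⁻⁴ = 0.03072 m
Δh = 0.072819 + 0.03072 = 0.103539 m ≈ 100 mm

100 mm of thermosteric rise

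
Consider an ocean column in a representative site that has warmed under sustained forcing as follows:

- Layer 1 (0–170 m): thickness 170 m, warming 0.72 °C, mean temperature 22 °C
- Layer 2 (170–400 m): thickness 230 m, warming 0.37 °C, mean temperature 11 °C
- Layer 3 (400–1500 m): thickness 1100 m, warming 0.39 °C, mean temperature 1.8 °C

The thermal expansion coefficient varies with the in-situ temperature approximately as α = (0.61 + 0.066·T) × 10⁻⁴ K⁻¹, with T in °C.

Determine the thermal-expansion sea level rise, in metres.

0.0679 m of thermosteric rise

Layer 1: α = (0.61 + 0.066×22)×10⁻⁴ = 2.062×10⁻⁴ K⁻¹
Layer 2: α = (0.61 + 0.066×11)×10⁻⁴ = 1.336×10⁻⁴ K⁻¹
Layer 3: α = (0.61 + 0.066×1.8)×10⁻⁴ = 0.7288×10⁻⁴ K⁻¹
Layer 1: 2.062×10⁻⁴ × 170 × 0.72 = 0.02523888 m
1.336×10⁻⁴ × 230 × 0.37 = 0.01136936 m
Layer 3: 0.7288×10⁻⁴ × 1100 × 0.39 = 0.03126552 m
Δh = 0.02523888 + 0.01136936 + 0.03126552 = 0.06787376 m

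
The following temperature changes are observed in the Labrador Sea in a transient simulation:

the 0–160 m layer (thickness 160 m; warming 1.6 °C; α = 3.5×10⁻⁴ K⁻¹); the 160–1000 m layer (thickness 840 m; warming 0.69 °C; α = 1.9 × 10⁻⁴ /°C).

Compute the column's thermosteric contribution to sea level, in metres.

0–160 m: 3.5×10⁻⁴ × 160 × 1.6 = 0.08960 m
0.69 × 840 × 1.9×10⁻⁴ = 0.110124 m
Δh = 0.08960 + 0.110124 = 0.199724 m ≈ 0.200 m

Δh = 0.200 m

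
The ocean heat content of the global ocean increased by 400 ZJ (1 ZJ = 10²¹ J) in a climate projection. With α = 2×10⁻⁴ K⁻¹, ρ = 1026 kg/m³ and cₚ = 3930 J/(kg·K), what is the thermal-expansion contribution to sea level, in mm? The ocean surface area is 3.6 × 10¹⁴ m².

Per unit area: Q = 400×10²¹ / (3.6×10¹⁴) ≈ 1.111×10⁹ J/m²
Δh = αQ/(ρcₚ) = 2×10⁻⁴ × 1.111×10⁹ / (1026 × 3930) ≈ 0.055107 m

55.1 mm of thermosteric rise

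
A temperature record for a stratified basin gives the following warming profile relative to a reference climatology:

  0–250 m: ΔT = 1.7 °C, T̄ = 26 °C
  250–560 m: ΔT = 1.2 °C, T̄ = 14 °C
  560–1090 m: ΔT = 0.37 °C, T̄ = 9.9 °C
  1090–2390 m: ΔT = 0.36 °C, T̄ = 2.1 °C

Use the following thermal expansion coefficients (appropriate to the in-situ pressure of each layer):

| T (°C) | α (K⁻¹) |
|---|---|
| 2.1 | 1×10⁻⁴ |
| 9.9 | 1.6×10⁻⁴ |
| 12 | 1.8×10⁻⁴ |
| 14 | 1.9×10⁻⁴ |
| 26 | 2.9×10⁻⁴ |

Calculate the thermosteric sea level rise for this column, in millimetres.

Layer 1 at 26 °C → α = 2.9×10⁻⁴ K⁻¹
Layer 2 at 14 °C → α = 1.9×10⁻⁴ K⁻¹
Layer 3 at 9.9 °C → α = 1.6×10⁻⁴ K⁻¹
Layer 4 at 2.1 °C → α = 1×10⁻⁴ K⁻¹
0–250 m: 2.9×10⁻⁴ × 250 × 1.7 = 0.12325 m
1.2 × 310 × 1.9×10⁻⁴ = 0.07068 m
1.6×10⁻⁴ × 530 × 0.37 = 0.031376 m
1090–2390 m: 1×10⁻⁴ × 0.36 × 1300 = 0.04680 m
Δh = 0.12325 + 0.07068 + 0.031376 + 0.04680 = 0.272106 m

270 mm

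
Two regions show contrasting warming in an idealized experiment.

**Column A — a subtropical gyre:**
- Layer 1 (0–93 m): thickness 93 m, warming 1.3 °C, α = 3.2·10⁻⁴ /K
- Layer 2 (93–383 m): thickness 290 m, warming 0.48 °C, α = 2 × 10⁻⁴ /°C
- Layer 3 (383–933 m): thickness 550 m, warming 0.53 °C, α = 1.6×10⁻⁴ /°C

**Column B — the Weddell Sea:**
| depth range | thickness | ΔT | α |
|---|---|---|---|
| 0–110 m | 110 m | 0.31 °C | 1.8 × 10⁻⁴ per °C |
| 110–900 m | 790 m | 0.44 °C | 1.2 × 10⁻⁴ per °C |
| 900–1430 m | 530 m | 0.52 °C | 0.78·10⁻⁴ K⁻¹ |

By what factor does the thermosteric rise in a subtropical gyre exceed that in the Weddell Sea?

1.63

A 3.2×10⁻⁴ × 93 × 1.3 = 0.038688 m
A Layer 2: 2×10⁻⁴ × 0.48 × 290 = 0.02784 m
A Layer 3: 0.53 × 1.6×10⁻⁴ × 550 = 0.04664 m
A total: 0.113168 m
B 110 × 1.8×10⁻⁴ × 0.31 = 0.006138 m
B Layer 2: 790 × 0.44 × 1.2×10⁻⁴ = 0.041712 m
B 900–1430 m: 0.52 × 530 × 0.78×10⁻⁴ = 0.0214968 m
B total: 0.0693468 m
Ratio: 0.113168 / 0.0693468 ≈ 1.632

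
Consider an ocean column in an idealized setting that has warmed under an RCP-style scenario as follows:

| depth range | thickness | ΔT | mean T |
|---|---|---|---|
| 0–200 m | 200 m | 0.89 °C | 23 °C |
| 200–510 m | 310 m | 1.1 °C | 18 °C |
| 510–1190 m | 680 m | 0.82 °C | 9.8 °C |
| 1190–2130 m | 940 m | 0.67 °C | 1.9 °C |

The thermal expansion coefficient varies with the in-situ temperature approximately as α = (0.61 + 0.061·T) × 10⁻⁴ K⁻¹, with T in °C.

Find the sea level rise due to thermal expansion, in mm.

Layer 1: α = (0.61 + 0.061×23)×10⁻⁴ = 2.013×10⁻⁴ K⁻¹
Layer 2: α = (0.61 + 0.061×18)×10⁻⁴ = 1.708×10⁻⁴ K⁻¹
Layer 3: α = (0.61 + 0.061×9.8)×10⁻⁴ = 1.2078×10⁻⁴ K⁻¹
Layer 4: α = (0.61 + 0.061×1.9)×10⁻⁴ = 0.7259×10⁻⁴ K⁻¹
200 × 0.89 × 2.013×10⁻⁴ = 0.0358314 m
1.708×10⁻⁴ × 1.1 × 310 = 0.0582428 m
Layer 3: 0.82 × 680 × 1.2078×10⁻⁴ = 0.067346928 m
0.67 × 940 × 0.7259×10⁻⁴ = 0.045717182 m
Δh = 0.0358314 + 0.0582428 + 0.067346928 + 0.045717182 = 0.20713831 m ≈ 207 mm

Δh = 207 mm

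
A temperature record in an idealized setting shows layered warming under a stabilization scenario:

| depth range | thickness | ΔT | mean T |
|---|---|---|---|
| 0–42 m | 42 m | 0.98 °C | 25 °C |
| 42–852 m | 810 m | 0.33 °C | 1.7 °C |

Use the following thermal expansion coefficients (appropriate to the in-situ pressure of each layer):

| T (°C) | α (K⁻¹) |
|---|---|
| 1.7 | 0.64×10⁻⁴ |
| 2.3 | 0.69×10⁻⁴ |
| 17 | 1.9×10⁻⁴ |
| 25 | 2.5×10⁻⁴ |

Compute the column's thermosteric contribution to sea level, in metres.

Δh ≈ 0.0274 m

Layer 1 at 25 °C → α = 2.5×10⁻⁴ K⁻¹
Layer 2 at 1.7 °C → α = 0.64×10⁻⁴ K⁻¹
Layer 1: 2.5×10⁻⁴ × 42 × 0.98 = 0.01029 m
42–852 m: 0.64×10⁻⁴ × 0.33 × 810 = 0.0171072 m
Δh = 0.01029 + 0.0171072 = 0.0273972 m ≈ 0.0274 m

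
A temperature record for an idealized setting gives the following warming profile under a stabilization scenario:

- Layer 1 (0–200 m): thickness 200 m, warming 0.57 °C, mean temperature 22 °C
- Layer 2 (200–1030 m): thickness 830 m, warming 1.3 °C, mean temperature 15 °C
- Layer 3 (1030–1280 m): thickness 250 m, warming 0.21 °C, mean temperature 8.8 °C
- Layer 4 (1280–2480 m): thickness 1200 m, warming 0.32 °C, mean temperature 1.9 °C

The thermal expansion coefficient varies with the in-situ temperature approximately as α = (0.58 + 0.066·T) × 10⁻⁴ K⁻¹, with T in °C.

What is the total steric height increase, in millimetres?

230 mm of thermosteric rise

Layer 1: α = (0.58 + 0.066×22)×10⁻⁴ = 2.032×10⁻⁴ K⁻¹
Layer 2: α = (0.58 + 0.066×15)×10⁻⁴ = 1.57×10⁻⁴ K⁻¹
Layer 3: α = (0.58 + 0.066×8.8)×10⁻⁴ = 1.1608×10⁻⁴ K⁻¹
Layer 4: α = (0.58 + 0.066×1.9)×10⁻⁴ = 0.7054×10⁻⁴ K⁻¹
0–200 m: 0.57 × 200 × 2.032×10⁻⁴ = 0.0231648 m
830 × 1.3 × 1.57×10⁻⁴ = 0.169403 m
Layer 3: 1.1608×10⁻⁴ × 0.21 × 250 = 0.0060942 m
Layer 4: 0.32 × 0.7054×10⁻⁴ × 1200 = 0.02708736 m
Δh = 0.0231648 + 0.169403 + 0.0060942 + 0.02708736 = 0.22574936 m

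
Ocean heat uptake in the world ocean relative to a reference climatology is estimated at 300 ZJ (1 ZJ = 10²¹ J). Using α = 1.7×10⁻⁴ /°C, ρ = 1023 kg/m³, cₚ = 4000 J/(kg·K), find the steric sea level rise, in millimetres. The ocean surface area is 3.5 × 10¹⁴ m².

Δh ≈ 36 mm

Per unit area: Q = 300×10²¹ / (3.5×10¹⁴) ≈ 8.571×10⁸ J/m²
Δh = αQ/(ρcₚ) = 1.7×10⁻⁴ × 8.571×10⁸ / (1023 × 4000) ≈ 0.035608 m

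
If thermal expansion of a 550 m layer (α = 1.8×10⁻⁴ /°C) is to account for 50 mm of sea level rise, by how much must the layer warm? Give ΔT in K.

ΔT = Δh/(αH) = 0.05 / (1.8×10⁻⁴ × 550) ≈ 0.5051 K

0.505 K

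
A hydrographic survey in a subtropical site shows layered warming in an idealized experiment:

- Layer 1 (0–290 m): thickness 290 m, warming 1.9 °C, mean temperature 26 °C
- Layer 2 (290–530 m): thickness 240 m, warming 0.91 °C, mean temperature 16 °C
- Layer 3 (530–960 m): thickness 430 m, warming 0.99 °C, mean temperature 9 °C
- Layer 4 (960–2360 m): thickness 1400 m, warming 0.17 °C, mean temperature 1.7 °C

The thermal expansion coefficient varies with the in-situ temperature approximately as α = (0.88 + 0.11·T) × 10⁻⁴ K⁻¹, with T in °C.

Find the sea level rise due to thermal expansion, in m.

Layer 1: α = (0.88 + 0.11×26)×10⁻⁴ = 3.74×10⁻⁴ K⁻¹
Layer 2: α = (0.88 + 0.11×16)×10⁻⁴ = 2.64×10⁻⁴ K⁻¹
Layer 3: α = (0.88 + 0.11×9)×10⁻⁴ = 1.87×10⁻⁴ K⁻¹
Layer 4: α = (0.88 + 0.11×1.7)×10⁻⁴ = 1.067×10⁻⁴ K⁻¹
Layer 1: 1.9 × 290 × 3.74×10⁻⁴ = 0.206074 m
2.64×10⁻⁴ × 240 × 0.91 = 0.0576576 m
Layer 3: 0.99 × 1.87×10⁻⁴ × 430 = 0.0796059 m
Layer 4: 1400 × 0.17 × 1.067×10⁻⁴ = 0.0253946 m
Δh = 0.206074 + 0.0576576 + 0.0796059 + 0.0253946 = 0.3687321 m

0.369 m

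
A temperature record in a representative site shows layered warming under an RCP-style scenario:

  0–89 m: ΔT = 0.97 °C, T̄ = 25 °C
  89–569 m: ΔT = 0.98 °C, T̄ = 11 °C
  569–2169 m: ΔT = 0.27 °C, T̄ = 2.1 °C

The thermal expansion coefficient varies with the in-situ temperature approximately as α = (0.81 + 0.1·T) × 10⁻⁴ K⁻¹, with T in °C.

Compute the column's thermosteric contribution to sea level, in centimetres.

Layer 1: α = (0.81 + 0.1×25)×10⁻⁴ = 3.31×10⁻⁴ K⁻¹
Layer 2: α = (0.81 + 0.1×11)×10⁻⁴ = 1.91×10⁻⁴ K⁻¹
Layer 3: α = (0.81 + 0.1×2.1)×10⁻⁴ = 1.02×10⁻⁴ K⁻¹
0–89 m: 0.97 × 3.31×10⁻⁴ × 89 = 0.02857523 m
1.91×10⁻⁴ × 0.98 × 480 = 0.0898464 m
569–2169 m: 0.27 × 1.02×10⁻⁴ × 1600 = 0.044064 m
Δh = 0.02857523 + 0.0898464 + 0.044064 = 0.16248563 m

Δh ≈ 16 cm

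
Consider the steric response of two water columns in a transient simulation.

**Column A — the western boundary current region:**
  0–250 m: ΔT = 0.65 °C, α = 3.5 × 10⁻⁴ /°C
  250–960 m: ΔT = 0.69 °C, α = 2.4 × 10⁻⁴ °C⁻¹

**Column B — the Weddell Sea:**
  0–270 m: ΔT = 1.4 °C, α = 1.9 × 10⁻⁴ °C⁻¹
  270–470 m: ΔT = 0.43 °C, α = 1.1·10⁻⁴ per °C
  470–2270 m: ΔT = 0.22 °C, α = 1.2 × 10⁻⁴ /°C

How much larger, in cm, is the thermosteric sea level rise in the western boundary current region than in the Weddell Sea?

A 3.5×10⁻⁴ × 0.65 × 250 = 0.056875 m
A 250–960 m: 710 × 0.69 × 2.4×10⁻⁴ = 0.117576 m
A total: 0.174451 m
B Layer 1: 270 × 1.9×10⁻⁴ × 1.4 = 0.07182 m
B 0.43 × 200 × 1.1×10⁻⁴ = 0.00946 m
B 0.22 × 1800 × 1.2×10⁻⁴ = 0.04752 m
B total: 0.12880 m
Difference: 0.174451 − 0.12880 = 0.045651 m

4.6 cm larger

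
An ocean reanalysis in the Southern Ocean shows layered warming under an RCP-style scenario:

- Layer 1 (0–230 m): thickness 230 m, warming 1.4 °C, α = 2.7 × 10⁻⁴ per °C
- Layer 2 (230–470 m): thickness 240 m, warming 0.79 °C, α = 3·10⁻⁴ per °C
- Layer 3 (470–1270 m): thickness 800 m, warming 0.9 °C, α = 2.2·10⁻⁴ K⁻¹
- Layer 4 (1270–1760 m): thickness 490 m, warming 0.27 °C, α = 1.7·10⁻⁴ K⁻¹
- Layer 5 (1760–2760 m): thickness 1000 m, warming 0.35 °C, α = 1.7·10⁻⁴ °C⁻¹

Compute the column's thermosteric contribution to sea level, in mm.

1.4 × 230 × 2.7×10⁻⁴ = 0.08694 m
230–470 m: 0.79 × 3×10⁻⁴ × 240 = 0.05688 m
Layer 3: 800 × 2.2×10⁻⁴ × 0.9 = 0.15840 m
0.27 × 490 × 1.7×10⁻⁴ = 0.022491 m
Layer 5: 1000 × 0.35 × 1.7×10⁻⁴ = 0.05950 m
Δh = 0.08694 + 0.05688 + 0.15840 + 0.022491 + 0.05950 = 0.384211 m

Δh = 384 mm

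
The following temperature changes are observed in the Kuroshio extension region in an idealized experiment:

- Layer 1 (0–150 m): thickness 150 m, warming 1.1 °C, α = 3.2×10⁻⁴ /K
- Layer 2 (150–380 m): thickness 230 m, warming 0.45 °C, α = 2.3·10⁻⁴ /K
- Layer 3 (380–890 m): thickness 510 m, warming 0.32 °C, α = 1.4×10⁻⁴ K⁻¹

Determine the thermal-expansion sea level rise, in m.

Layer 1: 1.1 × 3.2×10⁻⁴ × 150 = 0.05280 m
Layer 2: 230 × 0.45 × 2.3×10⁻⁴ = 0.023805 m
1.4×10⁻⁴ × 0.32 × 510 = 0.022848 m
Δh = 0.05280 + 0.023805 + 0.022848 = 0.099453 m

0.099 m of thermosteric rise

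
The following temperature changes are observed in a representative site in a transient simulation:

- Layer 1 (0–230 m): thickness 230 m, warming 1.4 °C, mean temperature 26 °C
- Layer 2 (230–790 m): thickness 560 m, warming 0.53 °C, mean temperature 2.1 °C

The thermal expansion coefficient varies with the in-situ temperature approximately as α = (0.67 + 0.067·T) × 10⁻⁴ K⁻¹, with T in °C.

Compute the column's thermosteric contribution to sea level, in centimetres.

Δh = 10 cm

Layer 1: α = (0.67 + 0.067×26)×10⁻⁴ = 2.412×10⁻⁴ K⁻¹
Layer 2: α = (0.67 + 0.067×2.1)×10⁻⁴ = 0.8107×10⁻⁴ K⁻¹
Layer 1: 230 × 2.412×10⁻⁴ × 1.4 = 0.0776664 m
Layer 2: 0.8107×10⁻⁴ × 0.53 × 560 = 0.024061576 m
Δh = 0.0776664 + 0.024061576 = 0.101727976 m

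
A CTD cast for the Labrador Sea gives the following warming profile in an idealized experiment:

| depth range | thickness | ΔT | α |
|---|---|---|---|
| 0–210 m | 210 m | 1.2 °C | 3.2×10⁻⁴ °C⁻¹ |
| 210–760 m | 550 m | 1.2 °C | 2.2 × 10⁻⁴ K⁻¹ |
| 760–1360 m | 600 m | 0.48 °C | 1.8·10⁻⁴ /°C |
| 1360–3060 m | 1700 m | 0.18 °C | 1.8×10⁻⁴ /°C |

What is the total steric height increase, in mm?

0–210 m: 3.2×10⁻⁴ × 210 × 1.2 = 0.08064 m
1.2 × 2.2×10⁻⁴ × 550 = 0.14520 m
Layer 3: 1.8×10⁻⁴ × 0.48 × 600 = 0.05184 m
1360–3060 m: 1.8×10⁻⁴ × 1700 × 0.18 = 0.05508 m
Δh = 0.08064 + 0.14520 + 0.05184 + 0.05508 = 0.33276 m ≈ 333 mm

Δh ≈ 333 mm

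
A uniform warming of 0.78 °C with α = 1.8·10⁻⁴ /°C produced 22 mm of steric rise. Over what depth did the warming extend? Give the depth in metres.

H ≈ 157 m

H = Δh/(αΔT) = 0.022 / (1.8×10⁻⁴ × 0.78) ≈ 156.7 m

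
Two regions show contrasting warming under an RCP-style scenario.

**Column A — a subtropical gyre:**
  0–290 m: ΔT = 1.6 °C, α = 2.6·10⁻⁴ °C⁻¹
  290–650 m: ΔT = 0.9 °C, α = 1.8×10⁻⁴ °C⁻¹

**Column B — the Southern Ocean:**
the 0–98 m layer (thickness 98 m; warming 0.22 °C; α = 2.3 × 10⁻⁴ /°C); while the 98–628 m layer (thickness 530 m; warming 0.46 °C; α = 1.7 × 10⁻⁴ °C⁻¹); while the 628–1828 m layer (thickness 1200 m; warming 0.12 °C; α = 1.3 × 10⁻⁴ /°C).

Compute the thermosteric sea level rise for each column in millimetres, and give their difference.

A Layer 1: 1.6 × 290 × 2.6×10⁻⁴ = 0.12064 m
A 290–650 m: 1.8×10⁻⁴ × 360 × 0.9 = 0.05832 m
A total: 0.17896 m
B 98 × 0.22 × 2.3×10⁻⁴ = 0.0049588 m
B 98–628 m: 0.46 × 1.7×10⁻⁴ × 530 = 0.041446 m
B 1200 × 0.12 × 1.3×10⁻⁴ = 0.01872 m
B total: 0.0651248 m
Difference: 0.17896 − 0.0651248 = 0.1138352 m

A: 180 mm; B: 65 mm; difference 110 mm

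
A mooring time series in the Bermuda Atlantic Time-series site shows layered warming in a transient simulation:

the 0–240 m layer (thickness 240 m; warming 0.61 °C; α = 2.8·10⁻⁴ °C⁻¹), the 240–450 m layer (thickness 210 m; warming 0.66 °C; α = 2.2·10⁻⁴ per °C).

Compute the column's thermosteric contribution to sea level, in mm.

0–240 m: 2.8×10⁻⁴ × 240 × 0.61 = 0.040992 m
Layer 2: 0.66 × 210 × 2.2×10⁻⁴ = 0.030492 m
Δh = 0.040992 + 0.030492 = 0.071484 m

Δh ≈ 71.5 mm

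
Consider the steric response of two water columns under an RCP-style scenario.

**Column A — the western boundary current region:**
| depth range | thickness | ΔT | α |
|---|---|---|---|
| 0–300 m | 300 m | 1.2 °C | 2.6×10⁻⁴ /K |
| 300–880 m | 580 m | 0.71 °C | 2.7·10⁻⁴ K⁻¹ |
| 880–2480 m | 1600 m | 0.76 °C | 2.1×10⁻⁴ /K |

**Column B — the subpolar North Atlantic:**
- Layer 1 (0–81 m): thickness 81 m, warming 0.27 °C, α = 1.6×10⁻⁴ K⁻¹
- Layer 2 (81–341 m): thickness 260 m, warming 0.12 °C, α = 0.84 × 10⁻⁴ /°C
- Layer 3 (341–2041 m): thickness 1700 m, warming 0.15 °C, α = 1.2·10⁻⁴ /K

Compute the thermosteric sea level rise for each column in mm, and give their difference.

A 0–300 m: 2.6×10⁻⁴ × 1.2 × 300 = 0.09360 m
A 580 × 0.71 × 2.7×10⁻⁴ = 0.111186 m
A Layer 3: 2.1×10⁻⁴ × 0.76 × 1600 = 0.25536 m
A total: 0.460146 m
B 1.6×10⁻⁴ × 81 × 0.27 = 0.0034992 m
B 0.12 × 0.84×10⁻⁴ × 260 = 0.0026208 m
B Layer 3: 0.15 × 1.2×10⁻⁴ × 1700 = 0.03060 m
B total: 0.03672 m
Difference: 0.460146 − 0.03672 = 0.423426 m

Δh_A ≈ 460 mm, Δh_B ≈ 37 mm; difference ≈ 420 mm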